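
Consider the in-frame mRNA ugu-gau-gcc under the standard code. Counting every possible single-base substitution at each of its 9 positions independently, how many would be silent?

5

Codon 1 (UGU, Cys): 1 synonymous substitution.
Codon 2 (GAU, Asp): 1 synonymous substitution.
Codon 3 (GCC, Ala): 3 synonymous substitutions.
Total: 1 + 1 + 3 = 5.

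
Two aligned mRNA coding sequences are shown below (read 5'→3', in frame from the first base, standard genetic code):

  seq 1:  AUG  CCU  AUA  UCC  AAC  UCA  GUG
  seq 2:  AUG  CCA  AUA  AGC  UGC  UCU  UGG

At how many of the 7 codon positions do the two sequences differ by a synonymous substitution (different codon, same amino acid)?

3

Codon 1: AUG Met / AUG Met — identical.
Codon 2: CCU Pro / CCA Pro — synonymous.
Codon 3: AUA Ile / AUA Ile — identical.
Codon 4: UCC Ser / AGC Ser — synonymous.
Codon 5: AAC Asn / UGC Cys — nonsynonymous.
Codon 6: UCA Ser / UCU Ser — synonymous.
Codon 7: GUG Val / UGG Trp — nonsynonymous.
Synonymous differences: 3.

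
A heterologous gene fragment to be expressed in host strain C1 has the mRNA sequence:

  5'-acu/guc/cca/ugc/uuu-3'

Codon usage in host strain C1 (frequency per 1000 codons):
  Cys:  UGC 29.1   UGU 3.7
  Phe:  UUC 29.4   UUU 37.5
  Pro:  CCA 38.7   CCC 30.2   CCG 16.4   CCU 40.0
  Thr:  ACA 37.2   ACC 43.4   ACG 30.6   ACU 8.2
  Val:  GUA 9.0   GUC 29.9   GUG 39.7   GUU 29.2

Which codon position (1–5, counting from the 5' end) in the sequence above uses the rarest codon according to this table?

1

Codon 1 ACU (Thr): 8.2 per 1000.
Codon 2 GUC (Val): 29.9 per 1000.
Codon 3 CCA (Pro): 38.7 per 1000.
Codon 4 UGC (Cys): 29.1 per 1000.
Codon 5 UUU (Phe): 37.5 per 1000.
Lowest frequency is 8.2 at codon 1.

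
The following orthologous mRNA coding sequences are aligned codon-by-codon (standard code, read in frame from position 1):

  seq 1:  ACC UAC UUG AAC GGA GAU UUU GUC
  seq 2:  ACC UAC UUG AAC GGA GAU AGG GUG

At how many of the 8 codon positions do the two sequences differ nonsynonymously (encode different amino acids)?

1

Codon 1: ACC Thr / ACC Thr — identical.
Codon 2: UAC Tyr / UAC Tyr — identical.
Codon 3: UUG Leu / UUG Leu — identical.
Codon 4: AAC Asn / AAC Asn — identical.
Codon 5: GGA Gly / GGA Gly — identical.
Codon 6: GAU Asp / GAU Asp — identical.
Codon 7: UUU Phe / AGG Arg — nonsynonymous.
Codon 8: GUC Val / GUG Val — synonymous.
Nonsynonymous differences: 1.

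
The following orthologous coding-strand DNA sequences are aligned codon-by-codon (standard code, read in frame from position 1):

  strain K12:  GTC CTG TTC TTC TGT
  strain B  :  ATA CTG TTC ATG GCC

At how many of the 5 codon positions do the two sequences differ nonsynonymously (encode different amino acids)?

3

Codon 1: GTC Val / ATA Ile — nonsynonymous.
Codon 2: CTG Leu / CTG Leu — identical.
Codon 3: TTC Phe / TTC Phe — identical.
Codon 4: TTC Phe / ATG Met — nonsynonymous.
Codon 5: TGT Cys / GCC Ala — nonsynonymous.
Nonsynonymous differences: 3.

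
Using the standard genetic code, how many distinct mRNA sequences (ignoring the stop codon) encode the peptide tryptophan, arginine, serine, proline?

Trp: 1 codon.
Arg: 6 codons.
Ser: 6 codons.
Pro: 4 codons.
1 × 6 × 6 × 4 = 144.

144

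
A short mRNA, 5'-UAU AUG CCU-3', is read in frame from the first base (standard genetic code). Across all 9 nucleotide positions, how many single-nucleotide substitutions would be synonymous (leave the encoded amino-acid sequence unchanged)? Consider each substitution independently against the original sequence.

4

Codon 1 (UAU, Tyr): 1 synonymous substitution.
Codon 2 (AUG, Met): 0 synonymous substitutions.
Codon 3 (CCU, Pro): 3 synonymous substitutions.
Total: 1 + 0 + 3 = 4.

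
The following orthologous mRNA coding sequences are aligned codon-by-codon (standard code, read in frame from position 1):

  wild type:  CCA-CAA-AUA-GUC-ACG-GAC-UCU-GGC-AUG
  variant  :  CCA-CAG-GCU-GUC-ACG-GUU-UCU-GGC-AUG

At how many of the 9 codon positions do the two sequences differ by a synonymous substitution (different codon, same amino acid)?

1

Codon 1: CCA Pro / CCA Pro — identical.
Codon 2: CAA Gln / CAG Gln — synonymous.
Codon 3: AUA Ile / GCU Ala — nonsynonymous.
Codon 4: GUC Val / GUC Val — identical.
Codon 5: ACG Thr / ACG Thr — identical.
Codon 6: GAC Asp / GUU Val — nonsynonymous.
Codon 7: UCU Ser / UCU Ser — identical.
Codon 8: GGC Gly / GGC Gly — identical.
Codon 9: AUG Met / AUG Met — identical.
Synonymous differences: 1.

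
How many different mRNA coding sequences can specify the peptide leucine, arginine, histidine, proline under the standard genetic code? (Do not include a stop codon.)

288

Leu: 6 codons.
Arg: 6 codons.
His: 2 codons.
Pro: 4 codons.
6 × 6 × 2 × 4 = 288.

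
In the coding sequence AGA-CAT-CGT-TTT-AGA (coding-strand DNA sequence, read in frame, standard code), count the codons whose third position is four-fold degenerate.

Codon 1 AGA (Arg): third position 2-fold.
Codon 2 CAT (His): third position 2-fold.
Codon 3 CGT (Arg): third position 4-fold.
Codon 4 TTT (Phe): third position 2-fold.
Codon 5 AGA (Arg): third position 2-fold.
Four-fold degenerate third positions: 1.

1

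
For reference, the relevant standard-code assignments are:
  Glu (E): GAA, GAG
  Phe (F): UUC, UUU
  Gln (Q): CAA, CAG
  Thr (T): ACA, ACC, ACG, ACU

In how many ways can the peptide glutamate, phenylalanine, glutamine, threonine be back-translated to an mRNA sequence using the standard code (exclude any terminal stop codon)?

32

Glu: 2 codons.
Phe: 2 codons.
Gln: 2 codons.
Thr: 4 codons.
2 × 2 × 2 × 4 = 32.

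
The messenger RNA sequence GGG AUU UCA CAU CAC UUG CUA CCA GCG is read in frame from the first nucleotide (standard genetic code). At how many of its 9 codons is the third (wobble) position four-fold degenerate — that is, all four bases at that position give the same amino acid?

Codon 1 GGG (Gly): third position 4-fold.
Codon 2 AUU (Ile): third position 3-fold.
Codon 3 UCA (Ser): third position 4-fold.
Codon 4 CAU (His): third position 2-fold.
Codon 5 CAC (His): third position 2-fold.
Codon 6 UUG (Leu): third position 2-fold.
Codon 7 CUA (Leu): third position 4-fold.
Codon 8 CCA (Pro): third position 4-fold.
Codon 9 GCG (Ala): third position 4-fold.
Four-fold degenerate third positions: 5.

5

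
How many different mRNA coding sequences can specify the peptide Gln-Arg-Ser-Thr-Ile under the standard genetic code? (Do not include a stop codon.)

864

Gln: 2 codons.
Arg: 6 codons.
Ser: 6 codons.
Thr: 4 codons.
Ile: 3 codons.
2 × 6 × 6 × 4 × 3 = 864.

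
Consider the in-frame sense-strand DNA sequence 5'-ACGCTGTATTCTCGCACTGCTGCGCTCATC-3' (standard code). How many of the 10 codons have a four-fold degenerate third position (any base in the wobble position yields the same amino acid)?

Codon 1 ACG (Thr): third position 4-fold.
Codon 2 CTG (Leu): third position 4-fold.
Codon 3 TAT (Tyr): third position 2-fold.
Codon 4 TCT (Ser): third position 4-fold.
Codon 5 CGC (Arg): third position 4-fold.
Codon 6 ACT (Thr): third position 4-fold.
Codon 7 GCT (Ala): third position 4-fold.
Codon 8 GCG (Ala): third position 4-fold.
Codon 9 CTC (Leu): third position 4-fold.
Codon 10 ATC (Ile): third position 3-fold.
Four-fold degenerate third positions: 8.

8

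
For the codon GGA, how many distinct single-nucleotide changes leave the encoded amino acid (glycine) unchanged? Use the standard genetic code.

3

Position 1: none → 0 synonymous.
Position 2: none → 0 synonymous.
Position 3: GGT, GGC, GGG → 3 synonymous.
Total: 0 + 0 + 3 = 3.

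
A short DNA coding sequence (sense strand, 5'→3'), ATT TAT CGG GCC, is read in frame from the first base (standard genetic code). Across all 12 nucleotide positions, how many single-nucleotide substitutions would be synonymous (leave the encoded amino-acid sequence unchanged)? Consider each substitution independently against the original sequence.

Codon 1 (ATT, Ile): 2 synonymous substitutions.
Codon 2 (TAT, Tyr): 1 synonymous substitution.
Codon 3 (CGG, Arg): 4 synonymous substitutions.
Codon 4 (GCC, Ala): 3 synonymous substitutions.
Total: 2 + 1 + 4 + 3 = 10.

10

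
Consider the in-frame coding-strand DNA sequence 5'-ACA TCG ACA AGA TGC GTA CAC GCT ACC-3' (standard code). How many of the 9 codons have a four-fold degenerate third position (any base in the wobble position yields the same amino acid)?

Codon 1 ACA (Thr): third position 4-fold.
Codon 2 TCG (Ser): third position 4-fold.
Codon 3 ACA (Thr): third position 4-fold.
Codon 4 AGA (Arg): third position 2-fold.
Codon 5 TGC (Cys): third position 2-fold.
Codon 6 GTA (Val): third position 4-fold.
Codon 7 CAC (His): third position 2-fold.
Codon 8 GCT (Ala): third position 4-fold.
Codon 9 ACC (Thr): third position 4-fold.
Four-fold degenerate third positions: 6.

6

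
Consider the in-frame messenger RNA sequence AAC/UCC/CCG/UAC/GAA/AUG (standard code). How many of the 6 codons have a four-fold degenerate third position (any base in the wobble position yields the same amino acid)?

Codon 1 AAC (Asn): third position 2-fold.
Codon 2 UCC (Ser): third position 4-fold.
Codon 3 CCG (Pro): third position 4-fold.
Codon 4 UAC (Tyr): third position 2-fold.
Codon 5 GAA (Glu): third position 2-fold.
Codon 6 AUG (Met): third position 1-fold.
Four-fold degenerate third positions: 2.

2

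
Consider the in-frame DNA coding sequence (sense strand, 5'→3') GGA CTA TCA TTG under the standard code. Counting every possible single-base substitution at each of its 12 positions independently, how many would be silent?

12

Codon 1 (GGA, Gly): 3 synonymous substitutions.
Codon 2 (CTA, Leu): 4 synonymous substitutions.
Codon 3 (TCA, Ser): 3 synonymous substitutions.
Codon 4 (TTG, Leu): 2 synonymous substitutions.
Total: 3 + 4 + 3 + 2 = 12.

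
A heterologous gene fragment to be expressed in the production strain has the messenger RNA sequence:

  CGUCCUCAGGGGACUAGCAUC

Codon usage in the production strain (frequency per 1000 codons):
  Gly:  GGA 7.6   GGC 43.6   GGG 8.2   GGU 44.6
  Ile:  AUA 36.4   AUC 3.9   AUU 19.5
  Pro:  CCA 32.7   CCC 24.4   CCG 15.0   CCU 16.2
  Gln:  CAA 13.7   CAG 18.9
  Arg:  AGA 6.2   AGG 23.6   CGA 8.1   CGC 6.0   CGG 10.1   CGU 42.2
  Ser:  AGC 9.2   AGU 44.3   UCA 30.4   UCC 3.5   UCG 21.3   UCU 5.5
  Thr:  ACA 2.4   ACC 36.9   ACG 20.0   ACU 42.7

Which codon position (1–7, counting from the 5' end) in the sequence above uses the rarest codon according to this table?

7

Codon 1 CGU (Arg): 42.2 per 1000.
Codon 2 CCU (Pro): 16.2 per 1000.
Codon 3 CAG (Gln): 18.9 per 1000.
Codon 4 GGG (Gly): 8.2 per 1000.
Codon 5 ACU (Thr): 42.7 per 1000.
Codon 6 AGC (Ser): 9.2 per 1000.
Codon 7 AUC (Ile): 3.9 per 1000.
Lowest frequency is 3.9 at codon 7.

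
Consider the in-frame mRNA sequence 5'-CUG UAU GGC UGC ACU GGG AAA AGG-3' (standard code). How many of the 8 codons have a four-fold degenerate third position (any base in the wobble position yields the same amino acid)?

Codon 1 CUG (Leu): third position 4-fold.
Codon 2 UAU (Tyr): third position 2-fold.
Codon 3 GGC (Gly): third position 4-fold.
Codon 4 UGC (Cys): third position 2-fold.
Codon 5 ACU (Thr): third position 4-fold.
Codon 6 GGG (Gly): third position 4-fold.
Codon 7 AAA (Lys): third position 2-fold.
Codon 8 AGG (Arg): third position 2-fold.
Four-fold degenerate third positions: 4.

4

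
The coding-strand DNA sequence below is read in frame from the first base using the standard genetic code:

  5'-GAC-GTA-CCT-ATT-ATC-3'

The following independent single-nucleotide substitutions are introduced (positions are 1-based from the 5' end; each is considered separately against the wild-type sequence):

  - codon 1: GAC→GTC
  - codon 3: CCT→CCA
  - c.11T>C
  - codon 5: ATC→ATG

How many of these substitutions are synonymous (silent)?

Codon 1: GAC (Asp) → GTC (Val) — missense.
Codon 3: CCT (Pro) → CCA (Pro) — synonymous.
Codon 4: ATT (Ile) → ACT (Thr) — missense.
Codon 5: ATC (Ile) → ATG (Met) — missense.
Synonymous: 1 of 4.

1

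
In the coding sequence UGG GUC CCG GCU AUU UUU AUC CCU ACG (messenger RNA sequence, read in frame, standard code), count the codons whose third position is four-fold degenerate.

Codon 1 UGG (Trp): third position 1-fold.
Codon 2 GUC (Val): third position 4-fold.
Codon 3 CCG (Pro): third position 4-fold.
Codon 4 GCU (Ala): third position 4-fold.
Codon 5 AUU (Ile): third position 3-fold.
Codon 6 UUU (Phe): third position 2-fold.
Codon 7 AUC (Ile): third position 3-fold.
Codon 8 CCU (Pro): third position 4-fold.
Codon 9 ACG (Thr): third position 4-fold.
Four-fold degenerate third positions: 5.

5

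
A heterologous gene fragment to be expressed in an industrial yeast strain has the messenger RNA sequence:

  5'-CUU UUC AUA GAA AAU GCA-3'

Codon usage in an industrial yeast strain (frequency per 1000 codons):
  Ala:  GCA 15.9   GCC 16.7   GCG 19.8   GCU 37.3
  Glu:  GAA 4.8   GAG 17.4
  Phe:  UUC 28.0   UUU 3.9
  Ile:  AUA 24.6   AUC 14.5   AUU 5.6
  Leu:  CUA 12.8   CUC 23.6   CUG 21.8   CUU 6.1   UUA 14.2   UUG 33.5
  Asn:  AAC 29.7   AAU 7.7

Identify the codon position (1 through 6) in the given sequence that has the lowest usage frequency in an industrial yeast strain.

Codon 1 CUU (Leu): 6.1 per 1000.
Codon 2 UUC (Phe): 28.0 per 1000.
Codon 3 AUA (Ile): 24.6 per 1000.
Codon 4 GAA (Glu): 4.8 per 1000.
Codon 5 AAU (Asn): 7.7 per 1000.
Codon 6 GCA (Ala): 15.9 per 1000.
Lowest frequency is 4.8 at codon 4.

4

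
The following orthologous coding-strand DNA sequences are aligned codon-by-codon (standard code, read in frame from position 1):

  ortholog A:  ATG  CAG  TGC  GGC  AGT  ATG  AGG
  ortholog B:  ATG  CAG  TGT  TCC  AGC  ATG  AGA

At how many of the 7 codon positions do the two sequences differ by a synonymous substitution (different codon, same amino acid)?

3

Codon 1: ATG Met / ATG Met — identical.
Codon 2: CAG Gln / CAG Gln — identical.
Codon 3: TGC Cys / TGT Cys — synonymous.
Codon 4: GGC Gly / TCC Ser — nonsynonymous.
Codon 5: AGT Ser / AGC Ser — synonymous.
Codon 6: ATG Met / ATG Met — identical.
Codon 7: AGG Arg / AGA Arg — synonymous.
Synonymous differences: 3.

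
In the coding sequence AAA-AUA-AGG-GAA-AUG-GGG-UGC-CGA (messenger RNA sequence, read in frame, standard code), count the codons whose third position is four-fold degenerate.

Codon 1 AAA (Lys): third position 2-fold.
Codon 2 AUA (Ile): third position 3-fold.
Codon 3 AGG (Arg): third position 2-fold.
Codon 4 GAA (Glu): third position 2-fold.
Codon 5 AUG (Met): third position 1-fold.
Codon 6 GGG (Gly): third position 4-fold.
Codon 7 UGC (Cys): third position 2-fold.
Codon 8 CGA (Arg): third position 4-fold.
Four-fold degenerate third positions: 2.

2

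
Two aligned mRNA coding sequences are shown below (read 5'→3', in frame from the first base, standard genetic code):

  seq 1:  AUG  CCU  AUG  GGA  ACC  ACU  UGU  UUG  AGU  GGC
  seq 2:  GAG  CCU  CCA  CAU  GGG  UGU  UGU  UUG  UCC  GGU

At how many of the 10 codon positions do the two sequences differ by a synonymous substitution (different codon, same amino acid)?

Codon 1: AUG Met / GAG Glu — nonsynonymous.
Codon 2: CCU Pro / CCU Pro — identical.
Codon 3: AUG Met / CCA Pro — nonsynonymous.
Codon 4: GGA Gly / CAU His — nonsynonymous.
Codon 5: ACC Thr / GGG Gly — nonsynonymous.
Codon 6: ACU Thr / UGU Cys — nonsynonymous.
Codon 7: UGU Cys / UGU Cys — identical.
Codon 8: UUG Leu / UUG Leu — identical.
Codon 9: AGU Ser / UCC Ser — synonymous.
Codon 10: GGC Gly / GGU Gly — synonymous.
Synonymous differences: 2.

2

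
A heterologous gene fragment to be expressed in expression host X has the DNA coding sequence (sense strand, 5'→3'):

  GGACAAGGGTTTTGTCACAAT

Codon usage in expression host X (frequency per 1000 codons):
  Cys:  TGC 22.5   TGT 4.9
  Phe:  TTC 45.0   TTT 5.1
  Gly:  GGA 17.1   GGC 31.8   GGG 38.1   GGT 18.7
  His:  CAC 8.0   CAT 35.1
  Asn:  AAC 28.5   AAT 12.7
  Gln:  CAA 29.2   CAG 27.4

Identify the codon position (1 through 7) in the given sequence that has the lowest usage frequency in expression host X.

5

Codon 1 GGA (Gly): 17.1 per 1000.
Codon 2 CAA (Gln): 29.2 per 1000.
Codon 3 GGG (Gly): 38.1 per 1000.
Codon 4 TTT (Phe): 5.1 per 1000.
Codon 5 TGT (Cys): 4.9 per 1000.
Codon 6 CAC (His): 8.0 per 1000.
Codon 7 AAT (Asn): 12.7 per 1000.
Lowest frequency is 4.9 at codon 5.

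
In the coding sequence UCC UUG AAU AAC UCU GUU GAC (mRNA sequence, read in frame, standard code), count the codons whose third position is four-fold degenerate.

3

Codon 1 UCC (Ser): third position 4-fold.
Codon 2 UUG (Leu): third position 2-fold.
Codon 3 AAU (Asn): third position 2-fold.
Codon 4 AAC (Asn): third position 2-fold.
Codon 5 UCU (Ser): third position 4-fold.
Codon 6 GUU (Val): third position 4-fold.
Codon 7 GAC (Asp): third position 2-fold.
Four-fold degenerate third positions: 3.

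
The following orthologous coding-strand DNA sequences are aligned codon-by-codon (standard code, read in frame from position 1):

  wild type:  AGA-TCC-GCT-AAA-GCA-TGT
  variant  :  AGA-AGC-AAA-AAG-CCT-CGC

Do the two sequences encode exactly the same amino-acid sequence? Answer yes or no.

Codon 1: AGA Arg / AGA Arg — identical.
Codon 2: TCC Ser / AGC Ser — synonymous.
Codon 3: GCT Ala / AAA Lys — nonsynonymous.
Codon 4: AAA Lys / AAG Lys — synonymous.
Codon 5: GCA Ala / CCT Pro — nonsynonymous.
Codon 6: TGT Cys / CGC Arg — nonsynonymous.
Nonsynonymous differences: 3 → different protein.

no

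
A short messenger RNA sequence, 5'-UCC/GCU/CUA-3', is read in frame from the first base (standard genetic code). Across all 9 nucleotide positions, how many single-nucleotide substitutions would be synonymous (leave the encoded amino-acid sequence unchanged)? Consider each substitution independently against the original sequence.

Codon 1 (UCC, Ser): 3 synonymous substitutions.
Codon 2 (GCU, Ala): 3 synonymous substitutions.
Codon 3 (CUA, Leu): 4 synonymous substitutions.
Total: 3 + 3 + 4 = 10.

10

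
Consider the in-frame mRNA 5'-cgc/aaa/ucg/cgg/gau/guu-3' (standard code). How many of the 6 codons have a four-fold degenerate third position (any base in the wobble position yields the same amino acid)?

4

Codon 1 CGC (Arg): third position 4-fold.
Codon 2 AAA (Lys): third position 2-fold.
Codon 3 UCG (Ser): third position 4-fold.
Codon 4 CGG (Arg): third position 4-fold.
Codon 5 GAU (Asp): third position 2-fold.
Codon 6 GUU (Val): third position 4-fold.
Four-fold degenerate third positions: 4.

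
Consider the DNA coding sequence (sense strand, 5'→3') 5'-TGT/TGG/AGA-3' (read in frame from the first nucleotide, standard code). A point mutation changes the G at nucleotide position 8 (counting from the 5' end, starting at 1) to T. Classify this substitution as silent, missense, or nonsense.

Position 8 falls in codon 3: AGA → Arg.
After the substitution the codon is ATA → Ile.
Arg ≠ Ile, so this is a missense mutation.

missense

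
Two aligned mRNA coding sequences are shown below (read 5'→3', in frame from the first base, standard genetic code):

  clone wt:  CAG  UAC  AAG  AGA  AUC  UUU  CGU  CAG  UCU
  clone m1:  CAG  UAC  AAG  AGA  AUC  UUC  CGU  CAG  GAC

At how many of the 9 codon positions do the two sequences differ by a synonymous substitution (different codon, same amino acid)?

1

Codon 1: CAG Gln / CAG Gln — identical.
Codon 2: UAC Tyr / UAC Tyr — identical.
Codon 3: AAG Lys / AAG Lys — identical.
Codon 4: AGA Arg / AGA Arg — identical.
Codon 5: AUC Ile / AUC Ile — identical.
Codon 6: UUU Phe / UUC Phe — synonymous.
Codon 7: CGU Arg / CGU Arg — identical.
Codon 8: CAG Gln / CAG Gln — identical.
Codon 9: UCU Ser / GAC Asp — nonsynonymous.
Synonymous differences: 1.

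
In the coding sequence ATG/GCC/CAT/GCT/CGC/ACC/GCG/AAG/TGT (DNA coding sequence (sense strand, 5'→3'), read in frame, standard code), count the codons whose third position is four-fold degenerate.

5

Codon 1 ATG (Met): third position 1-fold.
Codon 2 GCC (Ala): third position 4-fold.
Codon 3 CAT (His): third position 2-fold.
Codon 4 GCT (Ala): third position 4-fold.
Codon 5 CGC (Arg): third position 4-fold.
Codon 6 ACC (Thr): third position 4-fold.
Codon 7 GCG (Ala): third position 4-fold.
Codon 8 AAG (Lys): third position 2-fold.
Codon 9 TGT (Cys): third position 2-fold.
Four-fold degenerate third positions: 5.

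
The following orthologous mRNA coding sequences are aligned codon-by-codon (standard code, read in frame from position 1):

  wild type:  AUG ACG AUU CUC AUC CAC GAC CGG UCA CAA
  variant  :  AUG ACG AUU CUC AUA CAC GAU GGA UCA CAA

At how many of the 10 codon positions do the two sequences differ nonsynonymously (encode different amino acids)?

Codon 1: AUG Met / AUG Met — identical.
Codon 2: ACG Thr / ACG Thr — identical.
Codon 3: AUU Ile / AUU Ile — identical.
Codon 4: CUC Leu / CUC Leu — identical.
Codon 5: AUC Ile / AUA Ile — synonymous.
Codon 6: CAC His / CAC His — identical.
Codon 7: GAC Asp / GAU Asp — synonymous.
Codon 8: CGG Arg / GGA Gly — nonsynonymous.
Codon 9: UCA Ser / UCA Ser — identical.
Codon 10: CAA Gln / CAA Gln — identical.
Nonsynonymous differences: 1.

1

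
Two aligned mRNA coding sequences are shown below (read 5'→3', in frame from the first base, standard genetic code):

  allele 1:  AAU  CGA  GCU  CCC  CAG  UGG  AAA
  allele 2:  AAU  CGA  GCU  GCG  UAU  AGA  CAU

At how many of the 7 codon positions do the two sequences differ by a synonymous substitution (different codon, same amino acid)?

Codon 1: AAU Asn / AAU Asn — identical.
Codon 2: CGA Arg / CGA Arg — identical.
Codon 3: GCU Ala / GCU Ala — identical.
Codon 4: CCC Pro / GCG Ala — nonsynonymous.
Codon 5: CAG Gln / UAU Tyr — nonsynonymous.
Codon 6: UGG Trp / AGA Arg — nonsynonymous.
Codon 7: AAA Lys / CAU His — nonsynonymous.
Synonymous differences: 0.

0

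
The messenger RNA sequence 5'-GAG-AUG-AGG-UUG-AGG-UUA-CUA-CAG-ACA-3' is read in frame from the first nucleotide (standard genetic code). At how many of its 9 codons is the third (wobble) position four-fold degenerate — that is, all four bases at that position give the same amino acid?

Codon 1 GAG (Glu): third position 2-fold.
Codon 2 AUG (Met): third position 1-fold.
Codon 3 AGG (Arg): third position 2-fold.
Codon 4 UUG (Leu): third position 2-fold.
Codon 5 AGG (Arg): third position 2-fold.
Codon 6 UUA (Leu): third position 2-fold.
Codon 7 CUA (Leu): third position 4-fold.
Codon 8 CAG (Gln): third position 2-fold.
Codon 9 ACA (Thr): third position 4-fold.
Four-fold degenerate third positions: 2.

2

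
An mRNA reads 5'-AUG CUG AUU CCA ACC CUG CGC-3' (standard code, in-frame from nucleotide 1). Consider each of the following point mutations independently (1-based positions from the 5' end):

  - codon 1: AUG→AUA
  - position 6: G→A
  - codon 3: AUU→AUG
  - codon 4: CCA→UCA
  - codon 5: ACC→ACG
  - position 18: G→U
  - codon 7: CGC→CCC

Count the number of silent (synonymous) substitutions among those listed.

Codon 1: AUG (Met) → AUA (Ile) — missense.
Codon 2: CUG (Leu) → CUA (Leu) — synonymous.
Codon 3: AUU (Ile) → AUG (Met) — missense.
Codon 4: CCA (Pro) → UCA (Ser) — missense.
Codon 5: ACC (Thr) → ACG (Thr) — synonymous.
Codon 6: CUG (Leu) → CUU (Leu) — synonymous.
Codon 7: CGC (Arg) → CCC (Pro) — missense.
Synonymous: 3 of 7.

3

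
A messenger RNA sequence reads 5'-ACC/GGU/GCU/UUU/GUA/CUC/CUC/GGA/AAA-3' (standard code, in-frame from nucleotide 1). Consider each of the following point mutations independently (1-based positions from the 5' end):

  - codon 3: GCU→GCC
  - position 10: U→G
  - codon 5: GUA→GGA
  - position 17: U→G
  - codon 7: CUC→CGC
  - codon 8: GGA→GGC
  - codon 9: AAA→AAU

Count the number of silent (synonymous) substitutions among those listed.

2

Codon 3: GCU (Ala) → GCC (Ala) — synonymous.
Codon 4: UUU (Phe) → GUU (Val) — missense.
Codon 5: GUA (Val) → GGA (Gly) — missense.
Codon 6: CUC (Leu) → CGC (Arg) — missense.
Codon 7: CUC (Leu) → CGC (Arg) — missense.
Codon 8: GGA (Gly) → GGC (Gly) — synonymous.
Codon 9: AAA (Lys) → AAU (Asn) — missense.
Synonymous: 2 of 7.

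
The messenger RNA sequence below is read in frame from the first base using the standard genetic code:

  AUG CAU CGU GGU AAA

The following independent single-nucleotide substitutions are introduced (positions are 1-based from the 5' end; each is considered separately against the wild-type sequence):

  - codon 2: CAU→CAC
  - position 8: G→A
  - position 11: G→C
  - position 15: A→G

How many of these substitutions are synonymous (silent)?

Codon 2: CAU (His) → CAC (His) — synonymous.
Codon 3: CGU (Arg) → CAU (His) — missense.
Codon 4: GGU (Gly) → GCU (Ala) — missense.
Codon 5: AAA (Lys) → AAG (Lys) — synonymous.
Synonymous: 2 of 4.

2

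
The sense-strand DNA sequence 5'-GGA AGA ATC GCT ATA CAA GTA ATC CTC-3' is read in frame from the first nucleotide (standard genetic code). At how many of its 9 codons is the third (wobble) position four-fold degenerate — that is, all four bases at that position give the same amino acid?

Codon 1 GGA (Gly): third position 4-fold.
Codon 2 AGA (Arg): third position 2-fold.
Codon 3 ATC (Ile): third position 3-fold.
Codon 4 GCT (Ala): third position 4-fold.
Codon 5 ATA (Ile): third position 3-fold.
Codon 6 CAA (Gln): third position 2-fold.
Codon 7 GTA (Val): third position 4-fold.
Codon 8 ATC (Ile): third position 3-fold.
Codon 9 CTC (Leu): third position 4-fold.
Four-fold degenerate third positions: 4.

4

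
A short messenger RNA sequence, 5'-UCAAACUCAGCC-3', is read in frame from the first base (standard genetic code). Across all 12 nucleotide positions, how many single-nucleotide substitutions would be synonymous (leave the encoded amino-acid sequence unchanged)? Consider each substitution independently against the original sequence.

10

Codon 1 (UCA, Ser): 3 synonymous substitutions.
Codon 2 (AAC, Asn): 1 synonymous substitution.
Codon 3 (UCA, Ser): 3 synonymous substitutions.
Codon 4 (GCC, Ala): 3 synonymous substitutions.
Total: 3 + 1 + 3 + 3 = 10.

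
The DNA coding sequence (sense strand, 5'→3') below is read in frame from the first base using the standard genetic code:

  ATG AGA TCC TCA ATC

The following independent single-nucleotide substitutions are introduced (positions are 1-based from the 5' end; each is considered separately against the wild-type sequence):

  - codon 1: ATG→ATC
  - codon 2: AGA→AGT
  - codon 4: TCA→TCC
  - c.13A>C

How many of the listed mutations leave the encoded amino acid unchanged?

1

Codon 1: ATG (Met) → ATC (Ile) — missense.
Codon 2: AGA (Arg) → AGT (Ser) — missense.
Codon 4: TCA (Ser) → TCC (Ser) — synonymous.
Codon 5: ATC (Ile) → CTC (Leu) — missense.
Synonymous: 1 of 4.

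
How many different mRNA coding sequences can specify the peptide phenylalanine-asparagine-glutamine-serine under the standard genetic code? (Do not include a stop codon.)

Phe: 2 codons.
Asn: 2 codons.
Gln: 2 codons.
Ser: 6 codons.
2 × 2 × 2 × 6 = 48.

48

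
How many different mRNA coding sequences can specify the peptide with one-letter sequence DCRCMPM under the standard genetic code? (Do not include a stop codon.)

Asp: 2 codons.
Cys: 2 codons.
Arg: 6 codons.
Cys: 2 codons.
Met: 1 codon.
Pro: 4 codons.
Met: 1 codon.
2 × 2 × 6 × 2 × 1 × 4 × 1 = 192.

192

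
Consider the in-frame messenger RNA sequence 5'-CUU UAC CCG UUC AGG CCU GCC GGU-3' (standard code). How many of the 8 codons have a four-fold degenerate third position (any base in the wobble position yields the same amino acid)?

5

Codon 1 CUU (Leu): third position 4-fold.
Codon 2 UAC (Tyr): third position 2-fold.
Codon 3 CCG (Pro): third position 4-fold.
Codon 4 UUC (Phe): third position 2-fold.
Codon 5 AGG (Arg): third position 2-fold.
Codon 6 CCU (Pro): third position 4-fold.
Codon 7 GCC (Ala): third position 4-fold.
Codon 8 GGU (Gly): third position 4-fold.
Four-fold degenerate third positions: 5.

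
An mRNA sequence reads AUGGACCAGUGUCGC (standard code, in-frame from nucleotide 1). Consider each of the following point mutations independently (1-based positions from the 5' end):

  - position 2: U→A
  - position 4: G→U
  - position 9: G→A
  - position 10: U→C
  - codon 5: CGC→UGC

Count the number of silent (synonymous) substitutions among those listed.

1

Codon 1: AUG (Met) → AAG (Lys) — missense.
Codon 2: GAC (Asp) → UAC (Tyr) — missense.
Codon 3: CAG (Gln) → CAA (Gln) — synonymous.
Codon 4: UGU (Cys) → CGU (Arg) — missense.
Codon 5: CGC (Arg) → UGC (Cys) — missense.
Synonymous: 1 of 5.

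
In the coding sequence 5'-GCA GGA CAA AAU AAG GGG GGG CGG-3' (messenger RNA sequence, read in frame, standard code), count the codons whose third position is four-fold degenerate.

Codon 1 GCA (Ala): third position 4-fold.
Codon 2 GGA (Gly): third position 4-fold.
Codon 3 CAA (Gln): third position 2-fold.
Codon 4 AAU (Asn): third position 2-fold.
Codon 5 AAG (Lys): third position 2-fold.
Codon 6 GGG (Gly): third position 4-fold.
Codon 7 GGG (Gly): third position 4-fold.
Codon 8 CGG (Arg): third position 4-fold.
Four-fold degenerate third positions: 5.

5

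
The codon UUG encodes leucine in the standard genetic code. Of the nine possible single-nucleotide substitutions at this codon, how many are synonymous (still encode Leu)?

Position 1: CUG → 1 synonymous.
Position 2: none → 0 synonymous.
Position 3: UUA → 1 synonymous.
Total: 1 + 0 + 1 = 2.

2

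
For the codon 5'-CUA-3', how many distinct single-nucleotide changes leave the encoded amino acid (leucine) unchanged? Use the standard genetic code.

Position 1: UUA → 1 synonymous.
Position 2: none → 0 synonymous.
Position 3: CUU, CUC, CUG → 3 synonymous.
Total: 1 + 0 + 3 = 4.

4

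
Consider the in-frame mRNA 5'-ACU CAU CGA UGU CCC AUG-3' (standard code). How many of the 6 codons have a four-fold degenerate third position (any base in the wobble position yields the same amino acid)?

3

Codon 1 ACU (Thr): third position 4-fold.
Codon 2 CAU (His): third position 2-fold.
Codon 3 CGA (Arg): third position 4-fold.
Codon 4 UGU (Cys): third position 2-fold.
Codon 5 CCC (Pro): third position 4-fold.
Codon 6 AUG (Met): third position 1-fold.
Four-fold degenerate third positions: 3.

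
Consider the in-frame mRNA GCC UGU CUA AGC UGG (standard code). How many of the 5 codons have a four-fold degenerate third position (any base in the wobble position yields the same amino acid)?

2

Codon 1 GCC (Ala): third position 4-fold.
Codon 2 UGU (Cys): third position 2-fold.
Codon 3 CUA (Leu): third position 4-fold.
Codon 4 AGC (Ser): third position 2-fold.
Codon 5 UGG (Trp): third position 1-fold.
Four-fold degenerate third positions: 2.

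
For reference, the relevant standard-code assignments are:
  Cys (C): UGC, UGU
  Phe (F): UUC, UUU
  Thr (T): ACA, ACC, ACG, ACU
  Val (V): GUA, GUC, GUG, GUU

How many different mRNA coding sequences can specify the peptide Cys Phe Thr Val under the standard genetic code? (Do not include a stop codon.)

Cys: 2 codons.
Phe: 2 codons.
Thr: 4 codons.
Val: 4 codons.
2 × 2 × 4 × 4 = 64.

64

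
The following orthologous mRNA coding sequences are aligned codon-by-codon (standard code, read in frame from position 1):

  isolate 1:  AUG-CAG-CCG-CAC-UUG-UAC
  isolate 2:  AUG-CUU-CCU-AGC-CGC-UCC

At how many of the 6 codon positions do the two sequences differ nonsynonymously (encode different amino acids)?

Codon 1: AUG Met / AUG Met — identical.
Codon 2: CAG Gln / CUU Leu — nonsynonymous.
Codon 3: CCG Pro / CCU Pro — synonymous.
Codon 4: CAC His / AGC Ser — nonsynonymous.
Codon 5: UUG Leu / CGC Arg — nonsynonymous.
Codon 6: UAC Tyr / UCC Ser — nonsynonymous.
Nonsynonymous differences: 4.

4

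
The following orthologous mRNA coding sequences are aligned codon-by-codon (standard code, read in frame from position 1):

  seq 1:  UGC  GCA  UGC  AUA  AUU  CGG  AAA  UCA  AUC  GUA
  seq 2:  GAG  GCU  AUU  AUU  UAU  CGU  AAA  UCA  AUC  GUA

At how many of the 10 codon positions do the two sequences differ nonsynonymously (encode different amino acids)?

3

Codon 1: UGC Cys / GAG Glu — nonsynonymous.
Codon 2: GCA Ala / GCU Ala — synonymous.
Codon 3: UGC Cys / AUU Ile — nonsynonymous.
Codon 4: AUA Ile / AUU Ile — synonymous.
Codon 5: AUU Ile / UAU Tyr — nonsynonymous.
Codon 6: CGG Arg / CGU Arg — synonymous.
Codon 7: AAA Lys / AAA Lys — identical.
Codon 8: UCA Ser / UCA Ser — identical.
Codon 9: AUC Ile / AUC Ile — identical.
Codon 10: GUA Val / GUA Val — identical.
Nonsynonymous differences: 3.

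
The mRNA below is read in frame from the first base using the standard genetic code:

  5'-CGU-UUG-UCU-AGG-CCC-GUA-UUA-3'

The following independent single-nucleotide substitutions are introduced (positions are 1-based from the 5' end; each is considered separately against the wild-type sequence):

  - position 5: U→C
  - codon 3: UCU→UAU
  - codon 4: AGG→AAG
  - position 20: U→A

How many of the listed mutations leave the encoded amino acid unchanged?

Codon 2: UUG (Leu) → UCG (Ser) — missense.
Codon 3: UCU (Ser) → UAU (Tyr) — missense.
Codon 4: AGG (Arg) → AAG (Lys) — missense.
Codon 7: UUA (Leu) → UAA (Stop) — nonsense.
Synonymous: 0 of 4.

0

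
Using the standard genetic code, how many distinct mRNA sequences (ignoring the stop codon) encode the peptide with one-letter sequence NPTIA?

Asn: 2 codons.
Pro: 4 codons.
Thr: 4 codons.
Ile: 3 codons.
Ala: 4 codons.
2 × 4 × 4 × 3 × 4 = 384.

384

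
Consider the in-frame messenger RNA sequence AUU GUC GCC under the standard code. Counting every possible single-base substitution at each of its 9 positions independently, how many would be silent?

Codon 1 (AUU, Ile): 2 synonymous substitutions.
Codon 2 (GUC, Val): 3 synonymous substitutions.
Codon 3 (GCC, Ala): 3 synonymous substitutions.
Total: 2 + 3 + 3 = 8.

8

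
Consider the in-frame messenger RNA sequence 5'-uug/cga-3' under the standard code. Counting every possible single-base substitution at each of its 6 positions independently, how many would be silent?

Codon 1 (UUG, Leu): 2 synonymous substitutions.
Codon 2 (CGA, Arg): 4 synonymous substitutions.
Total: 2 + 4 = 6.

6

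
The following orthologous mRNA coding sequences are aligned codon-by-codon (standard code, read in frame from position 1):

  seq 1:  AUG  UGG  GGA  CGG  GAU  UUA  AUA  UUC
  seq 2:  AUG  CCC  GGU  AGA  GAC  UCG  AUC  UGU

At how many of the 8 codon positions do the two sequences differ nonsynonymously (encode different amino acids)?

3

Codon 1: AUG Met / AUG Met — identical.
Codon 2: UGG Trp / CCC Pro — nonsynonymous.
Codon 3: GGA Gly / GGU Gly — synonymous.
Codon 4: CGG Arg / AGA Arg — synonymous.
Codon 5: GAU Asp / GAC Asp — synonymous.
Codon 6: UUA Leu / UCG Ser — nonsynonymous.
Codon 7: AUA Ile / AUC Ile — synonymous.
Codon 8: UUC Phe / UGU Cys — nonsynonymous.
Nonsynonymous differences: 3.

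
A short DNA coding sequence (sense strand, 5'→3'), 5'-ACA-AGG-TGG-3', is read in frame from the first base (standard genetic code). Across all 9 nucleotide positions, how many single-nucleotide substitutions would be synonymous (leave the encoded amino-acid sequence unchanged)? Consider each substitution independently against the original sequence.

5

Codon 1 (ACA, Thr): 3 synonymous substitutions.
Codon 2 (AGG, Arg): 2 synonymous substitutions.
Codon 3 (TGG, Trp): 0 synonymous substitutions.
Total: 3 + 2 + 0 = 5.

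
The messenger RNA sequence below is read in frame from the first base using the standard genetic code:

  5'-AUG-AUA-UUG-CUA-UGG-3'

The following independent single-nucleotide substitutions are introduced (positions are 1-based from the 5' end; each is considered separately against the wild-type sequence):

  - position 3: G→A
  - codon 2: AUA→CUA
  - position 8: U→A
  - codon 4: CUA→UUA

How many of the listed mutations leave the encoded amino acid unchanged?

1

Codon 1: AUG (Met) → AUA (Ile) — missense.
Codon 2: AUA (Ile) → CUA (Leu) — missense.
Codon 3: UUG (Leu) → UAG (Stop) — nonsense.
Codon 4: CUA (Leu) → UUA (Leu) — synonymous.
Synonymous: 1 of 4.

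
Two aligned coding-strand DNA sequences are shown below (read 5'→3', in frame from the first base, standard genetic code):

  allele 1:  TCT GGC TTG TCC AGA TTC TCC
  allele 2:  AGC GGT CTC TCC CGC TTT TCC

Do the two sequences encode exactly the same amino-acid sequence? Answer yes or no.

yes

Codon 1: TCT Ser / AGC Ser — synonymous.
Codon 2: GGC Gly / GGT Gly — synonymous.
Codon 3: TTG Leu / CTC Leu — synonymous.
Codon 4: TCC Ser / TCC Ser — identical.
Codon 5: AGA Arg / CGC Arg — synonymous.
Codon 6: TTC Phe / TTT Phe — synonymous.
Codon 7: TCC Ser / TCC Ser — identical.
Nonsynonymous differences: 0 → same protein.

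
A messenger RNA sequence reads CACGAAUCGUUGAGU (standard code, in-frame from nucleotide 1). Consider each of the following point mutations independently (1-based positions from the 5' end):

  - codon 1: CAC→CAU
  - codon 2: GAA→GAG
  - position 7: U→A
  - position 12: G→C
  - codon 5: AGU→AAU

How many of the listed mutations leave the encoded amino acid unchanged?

Codon 1: CAC (His) → CAU (His) — synonymous.
Codon 2: GAA (Glu) → GAG (Glu) — synonymous.
Codon 3: UCG (Ser) → ACG (Thr) — missense.
Codon 4: UUG (Leu) → UUC (Phe) — missense.
Codon 5: AGU (Ser) → AAU (Asn) — missense.
Synonymous: 2 of 5.

2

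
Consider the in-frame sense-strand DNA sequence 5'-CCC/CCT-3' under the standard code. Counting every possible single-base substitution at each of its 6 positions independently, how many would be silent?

6

Codon 1 (CCC, Pro): 3 synonymous substitutions.
Codon 2 (CCT, Pro): 3 synonymous substitutions.
Total: 3 + 3 = 6.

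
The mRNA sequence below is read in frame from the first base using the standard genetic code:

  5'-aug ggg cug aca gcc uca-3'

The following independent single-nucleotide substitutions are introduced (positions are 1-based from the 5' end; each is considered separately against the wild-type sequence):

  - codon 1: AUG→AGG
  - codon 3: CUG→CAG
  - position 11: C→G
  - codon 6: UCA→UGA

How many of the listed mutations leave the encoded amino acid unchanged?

Codon 1: AUG (Met) → AGG (Arg) — missense.
Codon 3: CUG (Leu) → CAG (Gln) — missense.
Codon 4: ACA (Thr) → AGA (Arg) — missense.
Codon 6: UCA (Ser) → UGA (Stop) — nonsense.
Synonymous: 0 of 4.

0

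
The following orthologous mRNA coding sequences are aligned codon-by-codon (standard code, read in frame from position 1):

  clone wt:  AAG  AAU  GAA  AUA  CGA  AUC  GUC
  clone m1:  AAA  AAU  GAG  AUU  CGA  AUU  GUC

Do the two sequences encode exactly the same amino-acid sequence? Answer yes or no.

Codon 1: AAG Lys / AAA Lys — synonymous.
Codon 2: AAU Asn / AAU Asn — identical.
Codon 3: GAA Glu / GAG Glu — synonymous.
Codon 4: AUA Ile / AUU Ile — synonymous.
Codon 5: CGA Arg / CGA Arg — identical.
Codon 6: AUC Ile / AUU Ile — synonymous.
Codon 7: GUC Val / GUC Val — identical.
Nonsynonymous differences: 0 → same protein.

yes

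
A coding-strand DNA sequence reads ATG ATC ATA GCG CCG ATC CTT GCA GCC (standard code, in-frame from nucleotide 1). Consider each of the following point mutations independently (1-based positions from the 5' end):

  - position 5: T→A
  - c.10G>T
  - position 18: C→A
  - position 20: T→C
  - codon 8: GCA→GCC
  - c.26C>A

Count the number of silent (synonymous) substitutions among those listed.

2

Codon 2: ATC (Ile) → AAC (Asn) — missense.
Codon 4: GCG (Ala) → TCG (Ser) — missense.
Codon 6: ATC (Ile) → ATA (Ile) — synonymous.
Codon 7: CTT (Leu) → CCT (Pro) — missense.
Codon 8: GCA (Ala) → GCC (Ala) — synonymous.
Codon 9: GCC (Ala) → GAC (Asp) — missense.
Synonymous: 2 of 6.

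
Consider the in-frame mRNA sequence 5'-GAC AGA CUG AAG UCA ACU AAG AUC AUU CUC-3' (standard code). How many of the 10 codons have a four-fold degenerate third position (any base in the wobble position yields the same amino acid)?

4

Codon 1 GAC (Asp): third position 2-fold.
Codon 2 AGA (Arg): third position 2-fold.
Codon 3 CUG (Leu): third position 4-fold.
Codon 4 AAG (Lys): third position 2-fold.
Codon 5 UCA (Ser): third position 4-fold.
Codon 6 ACU (Thr): third position 4-fold.
Codon 7 AAG (Lys): third position 2-fold.
Codon 8 AUC (Ile): third position 3-fold.
Codon 9 AUU (Ile): third position 3-fold.
Codon 10 CUC (Leu): third position 4-fold.
Four-fold degenerate third positions: 4.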